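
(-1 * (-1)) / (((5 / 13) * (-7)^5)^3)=-2197 / 593445188742875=-0.00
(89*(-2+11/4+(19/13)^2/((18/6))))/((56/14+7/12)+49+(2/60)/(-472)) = 311384300/128226891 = 2.43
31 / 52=0.60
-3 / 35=-0.09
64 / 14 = 4.57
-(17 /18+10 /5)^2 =-2809 /324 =-8.67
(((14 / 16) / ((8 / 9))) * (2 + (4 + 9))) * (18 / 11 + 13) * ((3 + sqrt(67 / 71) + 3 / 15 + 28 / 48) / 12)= 50715 * sqrt(4757) / 199936 + 767487 / 11264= 85.63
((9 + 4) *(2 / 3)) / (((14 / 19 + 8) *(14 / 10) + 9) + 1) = 1235 / 3168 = 0.39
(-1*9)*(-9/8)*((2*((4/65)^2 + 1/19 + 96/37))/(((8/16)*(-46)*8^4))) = -637791813/1119256985600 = -0.00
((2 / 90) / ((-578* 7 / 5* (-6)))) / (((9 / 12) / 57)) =19 / 54621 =0.00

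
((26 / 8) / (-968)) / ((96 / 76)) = -247 / 92928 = -0.00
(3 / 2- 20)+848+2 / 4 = 830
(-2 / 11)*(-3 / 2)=3 / 11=0.27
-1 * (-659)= 659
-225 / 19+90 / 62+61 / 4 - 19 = -33315 / 2356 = -14.14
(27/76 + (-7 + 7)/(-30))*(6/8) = 81/304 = 0.27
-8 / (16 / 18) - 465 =-474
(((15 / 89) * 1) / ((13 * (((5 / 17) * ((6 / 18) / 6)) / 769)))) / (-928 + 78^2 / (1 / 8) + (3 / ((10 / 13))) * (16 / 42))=0.01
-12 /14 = -6 /7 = -0.86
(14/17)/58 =7/493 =0.01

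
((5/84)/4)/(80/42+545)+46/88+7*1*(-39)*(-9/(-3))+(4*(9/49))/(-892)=-3615610618839/4417480144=-818.48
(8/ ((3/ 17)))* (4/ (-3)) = -544/ 9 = -60.44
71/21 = 3.38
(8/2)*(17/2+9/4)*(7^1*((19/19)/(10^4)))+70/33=709933/330000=2.15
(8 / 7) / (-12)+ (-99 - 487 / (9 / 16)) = -60787 / 63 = -964.87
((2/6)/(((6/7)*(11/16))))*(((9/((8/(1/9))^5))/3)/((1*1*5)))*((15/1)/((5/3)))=0.00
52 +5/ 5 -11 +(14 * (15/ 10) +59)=122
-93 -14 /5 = -479 /5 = -95.80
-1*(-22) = 22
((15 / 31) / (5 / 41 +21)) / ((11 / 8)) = 2460 / 147653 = 0.02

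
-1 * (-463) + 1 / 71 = 32874 / 71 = 463.01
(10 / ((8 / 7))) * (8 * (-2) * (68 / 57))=-9520 / 57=-167.02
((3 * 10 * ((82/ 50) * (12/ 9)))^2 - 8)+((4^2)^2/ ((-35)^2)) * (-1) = 1052312/ 245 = 4295.15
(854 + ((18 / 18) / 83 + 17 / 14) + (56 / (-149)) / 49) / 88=148070849 / 15236144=9.72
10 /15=2 /3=0.67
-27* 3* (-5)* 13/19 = 5265/19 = 277.11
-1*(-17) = 17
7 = 7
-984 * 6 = -5904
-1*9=-9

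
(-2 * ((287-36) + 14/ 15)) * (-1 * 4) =30232/ 15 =2015.47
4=4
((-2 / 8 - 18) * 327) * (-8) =47742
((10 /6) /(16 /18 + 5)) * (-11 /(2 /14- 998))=21 /6731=0.00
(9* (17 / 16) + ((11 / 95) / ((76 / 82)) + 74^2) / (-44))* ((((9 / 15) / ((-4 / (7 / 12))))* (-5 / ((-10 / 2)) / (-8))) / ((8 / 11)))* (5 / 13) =-255498649 / 384450560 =-0.66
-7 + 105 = 98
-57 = -57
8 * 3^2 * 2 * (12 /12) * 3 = 432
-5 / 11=-0.45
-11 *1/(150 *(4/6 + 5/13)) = -143/2050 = -0.07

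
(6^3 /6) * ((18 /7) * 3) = 1944 /7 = 277.71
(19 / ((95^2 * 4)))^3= 1 / 6859000000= 0.00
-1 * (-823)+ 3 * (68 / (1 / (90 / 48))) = 2411 / 2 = 1205.50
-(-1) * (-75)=-75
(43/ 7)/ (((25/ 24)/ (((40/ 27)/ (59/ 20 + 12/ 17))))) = 187136/ 78309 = 2.39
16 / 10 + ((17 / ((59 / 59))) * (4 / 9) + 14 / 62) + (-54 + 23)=-30158 / 1395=-21.62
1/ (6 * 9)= 1/ 54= 0.02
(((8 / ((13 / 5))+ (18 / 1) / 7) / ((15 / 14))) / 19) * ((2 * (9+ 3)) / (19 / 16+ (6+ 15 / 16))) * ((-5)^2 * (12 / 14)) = 394752 / 22477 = 17.56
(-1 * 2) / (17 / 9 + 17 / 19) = -171 / 238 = -0.72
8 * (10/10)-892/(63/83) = -73532/63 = -1167.17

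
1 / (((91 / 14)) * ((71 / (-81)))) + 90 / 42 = 12711 / 6461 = 1.97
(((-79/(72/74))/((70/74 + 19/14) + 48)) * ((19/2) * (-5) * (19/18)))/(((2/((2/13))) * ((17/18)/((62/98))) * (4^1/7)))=6051589205/829237968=7.30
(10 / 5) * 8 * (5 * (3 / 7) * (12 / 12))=34.29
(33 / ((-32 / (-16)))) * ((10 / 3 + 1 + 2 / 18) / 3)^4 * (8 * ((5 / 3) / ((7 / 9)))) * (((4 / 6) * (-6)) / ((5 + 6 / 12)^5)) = -6553600000 / 6051754863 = -1.08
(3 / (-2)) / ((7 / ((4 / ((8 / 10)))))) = -1.07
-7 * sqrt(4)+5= -9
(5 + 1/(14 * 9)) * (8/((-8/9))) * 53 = -33443/14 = -2388.79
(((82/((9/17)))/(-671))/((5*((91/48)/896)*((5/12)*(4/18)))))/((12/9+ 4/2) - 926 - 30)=77082624/311629175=0.25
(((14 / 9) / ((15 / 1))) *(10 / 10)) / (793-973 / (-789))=1841 / 14099625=0.00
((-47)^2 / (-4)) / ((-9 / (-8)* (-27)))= 4418 / 243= 18.18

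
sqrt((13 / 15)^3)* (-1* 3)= -13* sqrt(195) / 75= -2.42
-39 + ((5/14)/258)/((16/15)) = -751271/19264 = -39.00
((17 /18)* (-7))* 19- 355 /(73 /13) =-248123 /1314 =-188.83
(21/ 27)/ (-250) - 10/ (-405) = 437/ 20250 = 0.02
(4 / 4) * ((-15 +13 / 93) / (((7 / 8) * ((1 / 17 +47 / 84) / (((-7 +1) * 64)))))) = 288694272 / 27373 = 10546.68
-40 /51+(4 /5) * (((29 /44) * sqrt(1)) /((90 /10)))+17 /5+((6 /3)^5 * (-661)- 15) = -178097801 /8415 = -21164.33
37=37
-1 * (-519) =519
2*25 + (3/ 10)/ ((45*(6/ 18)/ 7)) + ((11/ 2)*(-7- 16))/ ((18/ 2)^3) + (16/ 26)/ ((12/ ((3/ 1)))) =11874757/ 236925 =50.12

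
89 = 89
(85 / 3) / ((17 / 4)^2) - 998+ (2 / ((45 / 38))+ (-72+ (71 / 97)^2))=-1066.21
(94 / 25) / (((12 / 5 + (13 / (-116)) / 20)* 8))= 5452 / 27775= 0.20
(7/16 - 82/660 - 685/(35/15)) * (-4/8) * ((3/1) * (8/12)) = 5419411/18480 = 293.26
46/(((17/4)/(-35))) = -6440/17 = -378.82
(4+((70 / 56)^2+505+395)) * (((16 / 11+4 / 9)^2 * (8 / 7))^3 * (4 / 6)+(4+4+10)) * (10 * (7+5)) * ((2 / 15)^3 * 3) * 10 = 7261817403310727970256 / 14531746106004435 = 499720.91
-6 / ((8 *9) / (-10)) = 5 / 6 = 0.83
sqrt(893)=29.88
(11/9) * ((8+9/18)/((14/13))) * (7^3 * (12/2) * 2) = 119119/3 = 39706.33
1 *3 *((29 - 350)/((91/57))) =-54891/91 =-603.20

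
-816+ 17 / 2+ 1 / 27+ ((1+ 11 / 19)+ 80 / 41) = -33818237 / 42066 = -803.93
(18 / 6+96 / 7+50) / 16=467 / 112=4.17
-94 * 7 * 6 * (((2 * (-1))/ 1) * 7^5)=132708072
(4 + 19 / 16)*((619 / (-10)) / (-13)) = 51377 / 2080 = 24.70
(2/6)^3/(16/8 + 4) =1/162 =0.01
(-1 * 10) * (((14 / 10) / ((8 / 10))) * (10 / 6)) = -175 / 6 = -29.17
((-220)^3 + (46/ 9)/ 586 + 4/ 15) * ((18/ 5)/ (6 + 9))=-280787752738/ 109875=-2555519.93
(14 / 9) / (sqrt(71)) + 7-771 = -764 + 14 * sqrt(71) / 639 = -763.82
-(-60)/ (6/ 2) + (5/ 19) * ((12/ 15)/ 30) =5702/ 285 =20.01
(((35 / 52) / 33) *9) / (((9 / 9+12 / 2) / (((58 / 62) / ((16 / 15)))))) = 6525 / 283712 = 0.02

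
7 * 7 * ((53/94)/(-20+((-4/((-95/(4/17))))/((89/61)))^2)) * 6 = -160960114002975/19420120440428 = -8.29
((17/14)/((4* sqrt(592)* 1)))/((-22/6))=-51* sqrt(37)/91168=-0.00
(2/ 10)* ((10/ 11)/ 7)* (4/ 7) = 8/ 539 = 0.01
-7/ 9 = -0.78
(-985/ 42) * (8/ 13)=-3940/ 273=-14.43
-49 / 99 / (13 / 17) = -833 / 1287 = -0.65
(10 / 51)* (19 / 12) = 95 / 306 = 0.31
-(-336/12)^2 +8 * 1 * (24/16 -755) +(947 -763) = -6628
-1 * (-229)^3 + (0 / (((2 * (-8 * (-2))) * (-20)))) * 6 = 12008989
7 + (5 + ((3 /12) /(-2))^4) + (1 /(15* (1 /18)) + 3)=331781 /20480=16.20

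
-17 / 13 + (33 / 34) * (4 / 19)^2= -100897 / 79781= -1.26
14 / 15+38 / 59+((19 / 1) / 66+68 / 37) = 2667689 / 720390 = 3.70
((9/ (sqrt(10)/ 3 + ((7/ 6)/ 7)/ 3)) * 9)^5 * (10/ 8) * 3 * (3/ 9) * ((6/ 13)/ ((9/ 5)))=-17887849008534051073200/ 77520326855387 + 21940582600534176036000 * sqrt(10)/ 77520326855387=664269196.08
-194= -194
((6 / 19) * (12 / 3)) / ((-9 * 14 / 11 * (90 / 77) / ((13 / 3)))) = -3146 / 7695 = -0.41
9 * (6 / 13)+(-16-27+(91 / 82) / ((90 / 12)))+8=-245432 / 7995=-30.70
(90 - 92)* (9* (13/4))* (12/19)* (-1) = 702/19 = 36.95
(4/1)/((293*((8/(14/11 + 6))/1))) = 40/3223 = 0.01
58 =58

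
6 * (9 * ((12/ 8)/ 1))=81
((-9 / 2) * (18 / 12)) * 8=-54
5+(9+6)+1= 21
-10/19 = -0.53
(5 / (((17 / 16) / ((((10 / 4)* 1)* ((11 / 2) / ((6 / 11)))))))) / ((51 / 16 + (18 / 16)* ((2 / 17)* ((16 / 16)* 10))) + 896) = 96800 / 734817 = 0.13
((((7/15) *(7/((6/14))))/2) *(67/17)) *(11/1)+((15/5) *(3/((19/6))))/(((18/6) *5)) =4808537/29070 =165.41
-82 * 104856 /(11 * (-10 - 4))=4299096 /77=55832.42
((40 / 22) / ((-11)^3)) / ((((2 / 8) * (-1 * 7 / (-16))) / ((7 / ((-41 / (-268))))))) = -0.57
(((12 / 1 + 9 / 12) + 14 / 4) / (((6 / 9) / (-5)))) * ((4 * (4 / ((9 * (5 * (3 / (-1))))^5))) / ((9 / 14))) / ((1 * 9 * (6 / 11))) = 2002 / 145282683375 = 0.00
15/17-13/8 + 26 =3435/136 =25.26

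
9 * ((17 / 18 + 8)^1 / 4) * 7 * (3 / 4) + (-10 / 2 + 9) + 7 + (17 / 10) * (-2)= 18121 / 160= 113.26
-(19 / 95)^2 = -1 / 25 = -0.04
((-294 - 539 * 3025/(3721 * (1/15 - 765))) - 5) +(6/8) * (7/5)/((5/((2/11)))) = -1751701071679/5870528675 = -298.39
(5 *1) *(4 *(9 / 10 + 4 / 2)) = 58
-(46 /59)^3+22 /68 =-1050255 /6982886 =-0.15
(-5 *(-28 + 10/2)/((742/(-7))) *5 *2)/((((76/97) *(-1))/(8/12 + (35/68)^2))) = 720780325/55876416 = 12.90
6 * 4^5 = 6144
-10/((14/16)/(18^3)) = -466560/7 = -66651.43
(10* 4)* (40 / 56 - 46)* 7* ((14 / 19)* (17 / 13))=-3017840 / 247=-12217.98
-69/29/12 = -23/116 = -0.20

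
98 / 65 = 1.51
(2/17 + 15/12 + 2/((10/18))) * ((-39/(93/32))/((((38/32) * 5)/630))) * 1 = -354122496/50065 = -7073.25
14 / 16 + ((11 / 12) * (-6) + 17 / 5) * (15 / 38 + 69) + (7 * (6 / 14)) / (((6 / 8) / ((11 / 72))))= -986621 / 6840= -144.24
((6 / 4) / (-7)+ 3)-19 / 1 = -227 / 14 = -16.21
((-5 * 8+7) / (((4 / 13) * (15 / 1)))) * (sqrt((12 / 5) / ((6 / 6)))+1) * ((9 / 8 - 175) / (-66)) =-48.02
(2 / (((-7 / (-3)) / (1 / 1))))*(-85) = -510 / 7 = -72.86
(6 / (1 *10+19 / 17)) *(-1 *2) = -68 / 63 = -1.08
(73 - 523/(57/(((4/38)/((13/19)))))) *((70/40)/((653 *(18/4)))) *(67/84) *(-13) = -3554149/8039736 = -0.44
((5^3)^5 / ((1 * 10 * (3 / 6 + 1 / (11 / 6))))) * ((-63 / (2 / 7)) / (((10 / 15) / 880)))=-19541381835937500 / 23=-849625297214673.91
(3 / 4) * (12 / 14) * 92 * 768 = 317952 / 7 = 45421.71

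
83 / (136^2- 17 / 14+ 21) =1162 / 259221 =0.00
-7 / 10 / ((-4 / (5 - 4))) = 7 / 40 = 0.18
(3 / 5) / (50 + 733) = 1 / 1305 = 0.00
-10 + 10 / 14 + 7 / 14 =-123 / 14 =-8.79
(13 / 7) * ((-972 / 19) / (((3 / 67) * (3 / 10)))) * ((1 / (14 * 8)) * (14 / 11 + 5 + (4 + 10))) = -26221455 / 20482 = -1280.22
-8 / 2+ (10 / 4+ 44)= 85 / 2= 42.50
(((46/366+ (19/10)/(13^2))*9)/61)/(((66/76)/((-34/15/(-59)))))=27356162/30609225075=0.00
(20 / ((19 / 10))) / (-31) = -200 / 589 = -0.34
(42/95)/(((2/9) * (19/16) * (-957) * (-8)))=126/575795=0.00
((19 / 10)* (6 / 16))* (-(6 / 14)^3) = -1539 / 27440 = -0.06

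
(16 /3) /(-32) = -1 /6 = -0.17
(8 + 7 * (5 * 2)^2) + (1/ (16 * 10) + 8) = 114561/ 160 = 716.01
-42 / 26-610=-7951 / 13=-611.62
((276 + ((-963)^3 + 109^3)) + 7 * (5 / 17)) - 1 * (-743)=-15159925048 / 17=-891760296.94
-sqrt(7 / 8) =-sqrt(14) / 4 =-0.94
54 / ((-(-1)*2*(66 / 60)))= 270 / 11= 24.55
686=686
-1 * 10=-10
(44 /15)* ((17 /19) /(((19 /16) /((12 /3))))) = 47872 /5415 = 8.84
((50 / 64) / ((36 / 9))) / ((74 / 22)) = 275 / 4736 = 0.06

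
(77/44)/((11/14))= 49/22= 2.23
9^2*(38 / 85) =3078 / 85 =36.21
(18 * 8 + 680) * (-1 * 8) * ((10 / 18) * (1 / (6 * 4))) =-4120 / 27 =-152.59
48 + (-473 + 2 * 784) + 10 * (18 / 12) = 1158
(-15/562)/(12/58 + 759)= -145/4124518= -0.00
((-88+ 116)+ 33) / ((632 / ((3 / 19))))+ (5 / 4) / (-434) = 16103 / 1302868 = 0.01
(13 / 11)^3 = 2197 / 1331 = 1.65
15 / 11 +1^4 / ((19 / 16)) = 461 / 209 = 2.21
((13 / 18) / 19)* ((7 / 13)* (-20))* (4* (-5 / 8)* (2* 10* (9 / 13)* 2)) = 28.34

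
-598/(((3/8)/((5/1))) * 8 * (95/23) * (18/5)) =-34385/513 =-67.03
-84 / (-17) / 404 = 0.01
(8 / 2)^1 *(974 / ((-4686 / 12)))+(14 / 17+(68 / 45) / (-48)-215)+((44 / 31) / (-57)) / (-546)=-86150277405151 / 384282318420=-224.18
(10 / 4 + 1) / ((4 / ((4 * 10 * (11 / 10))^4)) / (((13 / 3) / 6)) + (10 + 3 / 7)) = 149221072 / 444617951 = 0.34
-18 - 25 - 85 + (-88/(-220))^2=-3196/25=-127.84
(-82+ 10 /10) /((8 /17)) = -1377 /8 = -172.12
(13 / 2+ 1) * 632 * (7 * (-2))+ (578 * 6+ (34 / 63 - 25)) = -3963737 / 63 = -62916.46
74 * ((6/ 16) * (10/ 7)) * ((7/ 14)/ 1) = 555/ 28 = 19.82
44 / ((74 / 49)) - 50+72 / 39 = -9148 / 481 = -19.02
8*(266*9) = 19152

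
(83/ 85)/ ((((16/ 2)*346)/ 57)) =4731/ 235280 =0.02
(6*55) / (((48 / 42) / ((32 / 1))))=9240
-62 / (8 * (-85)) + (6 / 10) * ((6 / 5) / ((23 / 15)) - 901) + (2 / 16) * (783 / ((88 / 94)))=-299687461 / 688160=-435.49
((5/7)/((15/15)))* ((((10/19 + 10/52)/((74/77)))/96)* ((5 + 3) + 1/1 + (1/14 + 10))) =1737725/16377088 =0.11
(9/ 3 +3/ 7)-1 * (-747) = 5253/ 7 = 750.43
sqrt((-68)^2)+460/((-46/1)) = 58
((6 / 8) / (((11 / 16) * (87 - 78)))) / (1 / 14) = 56 / 33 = 1.70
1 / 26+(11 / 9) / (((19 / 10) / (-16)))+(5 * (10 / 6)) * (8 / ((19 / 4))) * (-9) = -607189 / 4446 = -136.57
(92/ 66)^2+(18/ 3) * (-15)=-95894/ 1089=-88.06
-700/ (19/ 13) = -9100/ 19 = -478.95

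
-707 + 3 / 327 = -77062 / 109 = -706.99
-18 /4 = -9 /2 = -4.50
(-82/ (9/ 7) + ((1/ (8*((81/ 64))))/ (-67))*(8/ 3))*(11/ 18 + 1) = -15057235/ 146529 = -102.76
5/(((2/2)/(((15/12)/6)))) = 25/24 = 1.04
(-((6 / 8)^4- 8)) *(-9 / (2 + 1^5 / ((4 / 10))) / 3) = -5.12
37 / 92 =0.40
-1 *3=-3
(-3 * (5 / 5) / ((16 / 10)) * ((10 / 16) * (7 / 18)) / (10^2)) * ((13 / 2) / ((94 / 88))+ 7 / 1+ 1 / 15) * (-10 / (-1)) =-8113 / 13536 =-0.60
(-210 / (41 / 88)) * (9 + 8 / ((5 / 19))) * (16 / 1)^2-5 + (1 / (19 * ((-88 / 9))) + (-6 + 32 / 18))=-2804902813393 / 616968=-4546269.52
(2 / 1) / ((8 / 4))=1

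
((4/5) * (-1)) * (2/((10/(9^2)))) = -324/25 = -12.96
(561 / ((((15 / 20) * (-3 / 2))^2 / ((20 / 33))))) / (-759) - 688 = -688.35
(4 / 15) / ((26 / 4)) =8 / 195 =0.04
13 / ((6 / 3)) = 13 / 2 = 6.50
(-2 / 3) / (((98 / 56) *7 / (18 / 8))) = -6 / 49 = -0.12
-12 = -12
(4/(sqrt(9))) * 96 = 128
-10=-10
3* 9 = 27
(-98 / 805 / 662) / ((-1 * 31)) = 7 / 1180015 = 0.00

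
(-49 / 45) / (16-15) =-49 / 45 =-1.09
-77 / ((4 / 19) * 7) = -209 / 4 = -52.25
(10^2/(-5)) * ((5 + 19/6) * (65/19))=-31850/57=-558.77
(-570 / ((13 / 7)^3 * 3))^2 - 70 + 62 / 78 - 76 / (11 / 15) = 112624249043 / 159284697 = 707.06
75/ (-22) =-75/ 22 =-3.41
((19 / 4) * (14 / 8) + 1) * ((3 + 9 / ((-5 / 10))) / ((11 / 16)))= -2235 / 11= -203.18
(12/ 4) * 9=27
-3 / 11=-0.27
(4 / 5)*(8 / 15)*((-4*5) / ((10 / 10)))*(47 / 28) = -1504 / 105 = -14.32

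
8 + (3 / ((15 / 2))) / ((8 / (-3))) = 157 / 20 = 7.85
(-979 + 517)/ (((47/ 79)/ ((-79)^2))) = -4846468.47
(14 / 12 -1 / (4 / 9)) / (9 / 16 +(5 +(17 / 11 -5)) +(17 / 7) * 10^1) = -4004 / 97551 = -0.04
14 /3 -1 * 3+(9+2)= 38 /3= 12.67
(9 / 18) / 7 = 1 / 14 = 0.07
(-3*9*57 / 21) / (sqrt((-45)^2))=-57 / 35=-1.63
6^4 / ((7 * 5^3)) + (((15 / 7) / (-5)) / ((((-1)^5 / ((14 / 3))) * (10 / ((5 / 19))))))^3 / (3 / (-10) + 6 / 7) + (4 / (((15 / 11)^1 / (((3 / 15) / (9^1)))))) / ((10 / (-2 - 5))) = 3024560888 / 2106570375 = 1.44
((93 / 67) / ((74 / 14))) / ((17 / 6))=3906 / 42143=0.09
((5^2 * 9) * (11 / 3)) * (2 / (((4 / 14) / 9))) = 51975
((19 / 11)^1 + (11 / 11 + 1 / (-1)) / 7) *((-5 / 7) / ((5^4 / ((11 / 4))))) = -19 / 3500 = -0.01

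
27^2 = 729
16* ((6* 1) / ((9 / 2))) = 64 / 3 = 21.33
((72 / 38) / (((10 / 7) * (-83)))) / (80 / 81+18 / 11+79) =-112266 / 573452395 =-0.00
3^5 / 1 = 243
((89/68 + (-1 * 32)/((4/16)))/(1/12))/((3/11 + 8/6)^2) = -28145205/47753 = -589.39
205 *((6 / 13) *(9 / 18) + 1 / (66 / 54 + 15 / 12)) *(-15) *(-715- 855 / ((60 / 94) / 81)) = 493676843625 / 2314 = 213343493.36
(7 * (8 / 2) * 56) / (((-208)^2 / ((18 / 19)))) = 441 / 12844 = 0.03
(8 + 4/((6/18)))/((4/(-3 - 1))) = -20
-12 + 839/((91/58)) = 47570/91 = 522.75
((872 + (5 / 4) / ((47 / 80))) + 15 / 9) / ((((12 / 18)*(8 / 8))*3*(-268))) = -1.63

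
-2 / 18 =-1 / 9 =-0.11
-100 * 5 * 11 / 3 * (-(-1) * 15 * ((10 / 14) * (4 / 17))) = -550000 / 119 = -4621.85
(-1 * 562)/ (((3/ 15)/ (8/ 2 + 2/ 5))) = -12364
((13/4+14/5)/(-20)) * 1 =-121/400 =-0.30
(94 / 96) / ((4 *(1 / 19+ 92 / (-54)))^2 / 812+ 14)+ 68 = 116814705905 / 1716104992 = 68.07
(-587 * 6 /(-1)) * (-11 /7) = -38742 /7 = -5534.57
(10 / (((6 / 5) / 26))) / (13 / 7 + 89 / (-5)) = -11375 / 837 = -13.59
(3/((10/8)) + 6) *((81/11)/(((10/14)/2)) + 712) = 1692348/275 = 6153.99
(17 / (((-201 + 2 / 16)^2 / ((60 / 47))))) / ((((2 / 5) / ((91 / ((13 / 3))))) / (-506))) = -1734163200 / 121375103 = -14.29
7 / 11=0.64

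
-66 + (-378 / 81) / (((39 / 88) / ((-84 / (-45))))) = -150326 / 1755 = -85.66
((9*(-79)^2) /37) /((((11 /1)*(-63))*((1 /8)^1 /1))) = -17.52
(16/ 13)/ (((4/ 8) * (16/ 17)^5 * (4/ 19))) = 26977283/ 1703936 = 15.83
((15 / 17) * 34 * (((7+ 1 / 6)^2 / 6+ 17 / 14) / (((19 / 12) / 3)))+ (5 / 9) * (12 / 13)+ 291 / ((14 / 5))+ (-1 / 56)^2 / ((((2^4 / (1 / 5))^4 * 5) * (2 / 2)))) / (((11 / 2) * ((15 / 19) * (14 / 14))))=152.01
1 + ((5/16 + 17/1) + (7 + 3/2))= 429/16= 26.81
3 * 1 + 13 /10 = 43 /10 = 4.30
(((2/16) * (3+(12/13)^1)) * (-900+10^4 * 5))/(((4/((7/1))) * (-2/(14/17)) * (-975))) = 24059/1352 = 17.80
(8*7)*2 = 112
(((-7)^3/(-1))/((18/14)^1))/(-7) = -343/9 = -38.11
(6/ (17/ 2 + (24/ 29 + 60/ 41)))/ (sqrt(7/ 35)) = 14268 * sqrt(5)/ 25661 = 1.24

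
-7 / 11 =-0.64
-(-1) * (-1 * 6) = -6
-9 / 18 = -1 / 2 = -0.50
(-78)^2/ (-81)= -676/ 9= -75.11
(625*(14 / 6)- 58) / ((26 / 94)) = 197447 / 39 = 5062.74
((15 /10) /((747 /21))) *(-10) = -35 /83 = -0.42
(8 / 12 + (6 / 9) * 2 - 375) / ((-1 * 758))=373 / 758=0.49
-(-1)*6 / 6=1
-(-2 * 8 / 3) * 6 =32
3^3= 27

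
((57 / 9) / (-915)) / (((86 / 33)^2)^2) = -2503611 / 16683748880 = -0.00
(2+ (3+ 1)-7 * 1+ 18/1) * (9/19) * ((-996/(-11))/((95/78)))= 11886264/19855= 598.65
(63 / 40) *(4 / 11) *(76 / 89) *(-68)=-162792 / 4895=-33.26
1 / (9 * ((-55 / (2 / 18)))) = -1 / 4455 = -0.00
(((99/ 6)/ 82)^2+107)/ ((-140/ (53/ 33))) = -152584933/ 124259520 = -1.23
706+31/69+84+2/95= 5181533/6555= 790.47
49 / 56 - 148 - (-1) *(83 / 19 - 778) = -139955 / 152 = -920.76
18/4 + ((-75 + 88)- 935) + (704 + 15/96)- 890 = -35307/32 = -1103.34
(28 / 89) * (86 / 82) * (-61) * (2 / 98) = -10492 / 25543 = -0.41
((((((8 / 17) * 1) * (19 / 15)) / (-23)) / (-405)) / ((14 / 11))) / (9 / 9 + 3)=0.00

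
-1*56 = -56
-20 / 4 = -5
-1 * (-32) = 32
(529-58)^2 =221841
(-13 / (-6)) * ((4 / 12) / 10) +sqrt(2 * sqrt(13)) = 13 / 180 +13^(1 / 4) * sqrt(2) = 2.76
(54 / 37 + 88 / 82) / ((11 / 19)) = 72998 / 16687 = 4.37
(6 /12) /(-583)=-0.00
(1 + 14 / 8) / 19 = 11 / 76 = 0.14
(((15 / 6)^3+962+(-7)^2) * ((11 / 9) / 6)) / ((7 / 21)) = 90343 / 144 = 627.38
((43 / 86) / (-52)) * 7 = -7 / 104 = -0.07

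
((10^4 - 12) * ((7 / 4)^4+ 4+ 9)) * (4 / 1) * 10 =71526565 / 8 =8940820.62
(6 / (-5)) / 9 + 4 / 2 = 28 / 15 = 1.87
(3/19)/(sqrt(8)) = 3 * sqrt(2)/76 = 0.06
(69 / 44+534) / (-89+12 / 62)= -730515 / 121132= -6.03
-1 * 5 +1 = -4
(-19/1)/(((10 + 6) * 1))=-19/16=-1.19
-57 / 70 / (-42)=19 / 980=0.02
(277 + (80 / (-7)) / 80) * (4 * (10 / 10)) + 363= 10293 / 7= 1470.43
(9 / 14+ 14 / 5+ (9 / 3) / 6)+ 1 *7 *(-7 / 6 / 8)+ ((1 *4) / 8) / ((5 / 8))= 3.72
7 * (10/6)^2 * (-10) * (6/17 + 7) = -218750/153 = -1429.74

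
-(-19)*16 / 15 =304 / 15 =20.27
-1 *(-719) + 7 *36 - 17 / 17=970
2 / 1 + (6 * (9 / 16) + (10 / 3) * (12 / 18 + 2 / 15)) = 193 / 24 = 8.04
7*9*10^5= 6300000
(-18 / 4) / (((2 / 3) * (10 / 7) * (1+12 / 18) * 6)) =-189 / 400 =-0.47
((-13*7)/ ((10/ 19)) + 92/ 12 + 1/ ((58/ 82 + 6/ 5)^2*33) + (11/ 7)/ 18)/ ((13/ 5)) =-87478834886/ 1377304929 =-63.51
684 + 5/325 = 44461/65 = 684.02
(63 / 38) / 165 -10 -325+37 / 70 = -334.46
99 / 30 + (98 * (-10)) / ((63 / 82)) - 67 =-120533 / 90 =-1339.26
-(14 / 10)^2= -49 / 25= -1.96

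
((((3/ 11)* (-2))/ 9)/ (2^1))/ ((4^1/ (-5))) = 5/ 132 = 0.04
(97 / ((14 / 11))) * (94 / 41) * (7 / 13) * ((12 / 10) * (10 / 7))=601788 / 3731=161.29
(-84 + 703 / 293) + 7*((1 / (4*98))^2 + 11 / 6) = -1326920689 / 19295808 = -68.77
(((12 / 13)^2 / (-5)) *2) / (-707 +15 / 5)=9 / 18590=0.00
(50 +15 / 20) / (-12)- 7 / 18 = -665 / 144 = -4.62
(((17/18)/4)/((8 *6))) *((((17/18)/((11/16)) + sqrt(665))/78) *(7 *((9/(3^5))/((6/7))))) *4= 14161/135104112 + 833 *sqrt(665)/10917504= 0.00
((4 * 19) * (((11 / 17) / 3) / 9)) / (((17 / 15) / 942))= 1312520 / 867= 1513.86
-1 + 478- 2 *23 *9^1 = 63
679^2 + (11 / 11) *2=461043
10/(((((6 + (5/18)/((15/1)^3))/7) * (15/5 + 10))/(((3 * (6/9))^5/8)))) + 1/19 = 65585713/18006547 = 3.64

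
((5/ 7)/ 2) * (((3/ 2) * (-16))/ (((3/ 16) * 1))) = -320/ 7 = -45.71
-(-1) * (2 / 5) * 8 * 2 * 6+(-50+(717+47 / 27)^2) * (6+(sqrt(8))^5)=3765610516 / 1215+48199217408 * sqrt(2) / 729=96602679.37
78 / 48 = 13 / 8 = 1.62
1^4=1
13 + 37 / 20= 297 / 20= 14.85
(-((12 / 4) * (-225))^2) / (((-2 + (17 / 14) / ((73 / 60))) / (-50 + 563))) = 119438904375 / 512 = 233279110.11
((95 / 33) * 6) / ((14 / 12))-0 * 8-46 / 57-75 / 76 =228427 / 17556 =13.01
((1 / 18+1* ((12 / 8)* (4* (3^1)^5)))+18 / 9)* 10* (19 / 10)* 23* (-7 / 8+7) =562755053 / 144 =3908021.20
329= 329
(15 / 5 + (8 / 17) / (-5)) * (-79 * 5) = -19513 / 17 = -1147.82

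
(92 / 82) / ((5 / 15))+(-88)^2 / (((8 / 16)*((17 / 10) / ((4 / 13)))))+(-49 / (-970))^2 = 23927878411661 / 8525494900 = 2806.63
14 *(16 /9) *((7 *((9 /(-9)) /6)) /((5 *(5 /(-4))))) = 3136 /675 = 4.65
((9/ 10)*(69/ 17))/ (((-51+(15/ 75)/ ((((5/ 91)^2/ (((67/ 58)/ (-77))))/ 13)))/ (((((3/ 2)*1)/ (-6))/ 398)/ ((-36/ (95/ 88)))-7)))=1766087452425/ 4414803524864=0.40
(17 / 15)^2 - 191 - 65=-57311 / 225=-254.72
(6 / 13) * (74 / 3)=148 / 13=11.38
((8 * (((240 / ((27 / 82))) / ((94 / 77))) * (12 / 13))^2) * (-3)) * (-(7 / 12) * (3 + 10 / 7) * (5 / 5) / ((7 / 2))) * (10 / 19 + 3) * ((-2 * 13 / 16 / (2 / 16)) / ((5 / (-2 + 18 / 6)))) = -242257685626880 / 4910607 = -49333551.97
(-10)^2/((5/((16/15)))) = 64/3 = 21.33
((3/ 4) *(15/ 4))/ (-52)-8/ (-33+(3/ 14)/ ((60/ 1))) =1447925/ 7686848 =0.19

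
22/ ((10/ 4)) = 8.80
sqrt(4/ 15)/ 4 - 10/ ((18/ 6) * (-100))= 0.16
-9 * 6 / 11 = -54 / 11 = -4.91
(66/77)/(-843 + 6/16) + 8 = 125816/15729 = 8.00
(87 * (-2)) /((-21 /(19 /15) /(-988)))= -10369.30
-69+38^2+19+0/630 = 1394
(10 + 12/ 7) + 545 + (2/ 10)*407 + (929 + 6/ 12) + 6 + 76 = 115473/ 70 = 1649.61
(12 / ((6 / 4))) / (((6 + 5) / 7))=56 / 11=5.09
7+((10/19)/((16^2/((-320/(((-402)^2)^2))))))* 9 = 771868538759/110266934112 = 7.00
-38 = -38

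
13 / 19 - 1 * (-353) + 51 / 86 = 354.28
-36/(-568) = 0.06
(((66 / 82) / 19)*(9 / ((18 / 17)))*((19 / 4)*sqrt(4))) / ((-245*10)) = -0.00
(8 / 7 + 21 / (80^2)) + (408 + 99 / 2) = 20547347 / 44800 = 458.65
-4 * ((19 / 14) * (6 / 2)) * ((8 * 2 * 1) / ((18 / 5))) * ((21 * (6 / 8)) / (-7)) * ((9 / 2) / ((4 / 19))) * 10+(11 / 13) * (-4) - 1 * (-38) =3170925 / 91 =34845.33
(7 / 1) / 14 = 1 / 2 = 0.50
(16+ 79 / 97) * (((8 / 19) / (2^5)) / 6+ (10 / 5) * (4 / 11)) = 5967829 / 486552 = 12.27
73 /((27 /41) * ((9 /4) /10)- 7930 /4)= -119720 /3251057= -0.04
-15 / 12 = -5 / 4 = -1.25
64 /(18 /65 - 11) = -4160 /697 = -5.97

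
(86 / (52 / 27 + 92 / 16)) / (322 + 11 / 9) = 83592 / 2411561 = 0.03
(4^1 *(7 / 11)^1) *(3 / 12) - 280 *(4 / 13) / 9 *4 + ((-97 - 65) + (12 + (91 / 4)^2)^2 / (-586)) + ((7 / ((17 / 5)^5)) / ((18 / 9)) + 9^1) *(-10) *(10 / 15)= -202382820496720711 / 274132631545344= -738.27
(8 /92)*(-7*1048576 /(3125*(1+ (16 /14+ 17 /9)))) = -462422016 /9128125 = -50.66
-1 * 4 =-4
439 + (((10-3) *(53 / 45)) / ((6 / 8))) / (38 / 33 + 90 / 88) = 819283 / 1845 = 444.06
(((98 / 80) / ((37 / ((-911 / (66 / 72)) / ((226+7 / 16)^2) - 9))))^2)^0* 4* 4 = 16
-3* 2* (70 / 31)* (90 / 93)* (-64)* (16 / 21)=614400 / 961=639.33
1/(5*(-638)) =-1/3190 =-0.00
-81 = -81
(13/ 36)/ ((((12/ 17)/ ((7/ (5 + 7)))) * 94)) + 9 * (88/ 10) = 192976951/ 2436480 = 79.20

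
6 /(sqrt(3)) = 2 * sqrt(3) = 3.46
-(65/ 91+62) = -439/ 7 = -62.71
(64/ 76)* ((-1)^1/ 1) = -16/ 19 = -0.84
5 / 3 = 1.67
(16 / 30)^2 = 64 / 225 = 0.28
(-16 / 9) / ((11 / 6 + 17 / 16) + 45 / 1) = -256 / 6897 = -0.04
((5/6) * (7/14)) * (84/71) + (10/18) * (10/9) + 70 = 408955/5751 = 71.11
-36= -36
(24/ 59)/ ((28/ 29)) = 174/ 413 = 0.42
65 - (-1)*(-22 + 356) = 399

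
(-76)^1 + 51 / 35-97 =-6004 / 35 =-171.54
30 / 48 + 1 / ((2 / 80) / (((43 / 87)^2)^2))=1380465125 / 458318088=3.01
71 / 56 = 1.27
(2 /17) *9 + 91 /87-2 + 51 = 75584 /1479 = 51.10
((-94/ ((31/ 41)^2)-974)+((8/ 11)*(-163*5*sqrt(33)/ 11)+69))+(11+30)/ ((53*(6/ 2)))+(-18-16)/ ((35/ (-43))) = -5494485062/ 5347965-6520*sqrt(33)/ 121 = -1336.94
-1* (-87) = 87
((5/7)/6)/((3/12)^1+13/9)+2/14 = 13/61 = 0.21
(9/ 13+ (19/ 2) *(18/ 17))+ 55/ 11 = 3481/ 221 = 15.75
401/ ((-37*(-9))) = 401/ 333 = 1.20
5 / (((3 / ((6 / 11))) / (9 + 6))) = 150 / 11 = 13.64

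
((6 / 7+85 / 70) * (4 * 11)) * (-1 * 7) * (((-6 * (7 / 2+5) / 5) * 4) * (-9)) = -1171368 / 5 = -234273.60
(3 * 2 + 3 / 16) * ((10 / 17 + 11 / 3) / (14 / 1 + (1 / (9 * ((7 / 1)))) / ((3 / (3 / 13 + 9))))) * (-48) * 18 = -1619.12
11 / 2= 5.50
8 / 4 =2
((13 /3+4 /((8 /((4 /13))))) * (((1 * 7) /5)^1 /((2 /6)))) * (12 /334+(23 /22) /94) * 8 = 7962010 /1122407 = 7.09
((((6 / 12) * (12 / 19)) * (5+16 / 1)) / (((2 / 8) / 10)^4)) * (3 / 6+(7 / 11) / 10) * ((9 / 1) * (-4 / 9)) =-7999488000 / 209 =-38275062.20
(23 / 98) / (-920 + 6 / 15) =-115 / 450604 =-0.00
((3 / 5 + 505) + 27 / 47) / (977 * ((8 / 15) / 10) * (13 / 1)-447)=1784265 / 812113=2.20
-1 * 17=-17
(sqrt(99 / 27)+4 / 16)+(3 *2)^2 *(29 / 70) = sqrt(33) / 3+2123 / 140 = 17.08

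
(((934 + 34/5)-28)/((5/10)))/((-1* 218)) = -4564/545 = -8.37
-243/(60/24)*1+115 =17.80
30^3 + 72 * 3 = 27216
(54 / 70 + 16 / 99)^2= 10452289 / 12006225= 0.87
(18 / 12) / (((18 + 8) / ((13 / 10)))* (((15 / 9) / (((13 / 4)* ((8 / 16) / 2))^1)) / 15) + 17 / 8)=1404 / 4549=0.31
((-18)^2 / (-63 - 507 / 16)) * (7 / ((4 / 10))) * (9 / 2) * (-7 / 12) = 15876 / 101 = 157.19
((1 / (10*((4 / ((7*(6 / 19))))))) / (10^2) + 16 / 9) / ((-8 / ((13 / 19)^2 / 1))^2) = 17370486029 / 2852466048000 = 0.01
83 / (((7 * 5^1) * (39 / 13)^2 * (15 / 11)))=913 / 4725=0.19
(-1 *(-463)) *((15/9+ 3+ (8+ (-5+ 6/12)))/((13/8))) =90748/39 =2326.87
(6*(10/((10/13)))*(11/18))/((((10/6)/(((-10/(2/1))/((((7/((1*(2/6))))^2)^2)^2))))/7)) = -143/5403265623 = -0.00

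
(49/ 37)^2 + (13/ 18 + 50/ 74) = 77665/ 24642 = 3.15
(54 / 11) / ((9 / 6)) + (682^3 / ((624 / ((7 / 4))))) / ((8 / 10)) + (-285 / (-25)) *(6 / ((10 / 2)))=381654595301 / 343200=1112047.19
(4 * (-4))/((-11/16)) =23.27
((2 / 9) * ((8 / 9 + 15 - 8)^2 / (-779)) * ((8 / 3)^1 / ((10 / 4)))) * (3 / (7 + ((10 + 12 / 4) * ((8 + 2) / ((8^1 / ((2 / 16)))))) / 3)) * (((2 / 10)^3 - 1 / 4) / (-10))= -0.00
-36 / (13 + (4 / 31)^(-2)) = -576 / 1169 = -0.49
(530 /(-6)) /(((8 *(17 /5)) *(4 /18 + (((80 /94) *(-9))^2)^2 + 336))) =-19396731975 /22566664240016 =-0.00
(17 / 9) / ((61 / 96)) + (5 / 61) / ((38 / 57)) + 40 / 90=3887 / 1098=3.54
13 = 13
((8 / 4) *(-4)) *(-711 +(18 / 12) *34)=5280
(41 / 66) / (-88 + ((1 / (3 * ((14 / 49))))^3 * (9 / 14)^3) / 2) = -2624 / 370821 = -0.01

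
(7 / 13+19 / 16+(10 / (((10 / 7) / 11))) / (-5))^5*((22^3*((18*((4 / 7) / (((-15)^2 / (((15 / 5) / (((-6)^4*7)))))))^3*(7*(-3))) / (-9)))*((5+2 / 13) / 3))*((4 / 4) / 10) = -51868482276395056280401877 / 2383960674215020013568000000000000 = -0.00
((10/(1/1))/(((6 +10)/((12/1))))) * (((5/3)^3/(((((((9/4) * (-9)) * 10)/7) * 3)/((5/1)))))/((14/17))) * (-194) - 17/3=1018232/2187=465.58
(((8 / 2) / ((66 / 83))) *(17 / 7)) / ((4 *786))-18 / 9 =-724853 / 363132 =-2.00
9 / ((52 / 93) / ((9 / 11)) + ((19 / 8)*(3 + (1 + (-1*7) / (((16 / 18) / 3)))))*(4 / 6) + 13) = -241056 / 465761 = -0.52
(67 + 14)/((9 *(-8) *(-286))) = 9/2288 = 0.00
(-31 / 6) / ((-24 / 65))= 2015 / 144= 13.99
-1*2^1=-2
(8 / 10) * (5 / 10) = 2 / 5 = 0.40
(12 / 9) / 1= 4 / 3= 1.33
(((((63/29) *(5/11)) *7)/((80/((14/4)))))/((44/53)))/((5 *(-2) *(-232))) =163611/1042032640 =0.00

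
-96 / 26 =-3.69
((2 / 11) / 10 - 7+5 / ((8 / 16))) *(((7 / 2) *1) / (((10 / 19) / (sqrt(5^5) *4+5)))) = 11039 / 110+22078 *sqrt(5) / 11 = 4588.35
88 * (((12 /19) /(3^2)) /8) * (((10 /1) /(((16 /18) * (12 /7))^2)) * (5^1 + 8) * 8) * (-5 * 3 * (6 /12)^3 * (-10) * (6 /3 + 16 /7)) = 16891875 /608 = 27782.69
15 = 15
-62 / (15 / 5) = -62 / 3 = -20.67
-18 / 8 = -9 / 4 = -2.25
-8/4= -2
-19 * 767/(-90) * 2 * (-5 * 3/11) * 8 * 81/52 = -60534/11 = -5503.09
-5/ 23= -0.22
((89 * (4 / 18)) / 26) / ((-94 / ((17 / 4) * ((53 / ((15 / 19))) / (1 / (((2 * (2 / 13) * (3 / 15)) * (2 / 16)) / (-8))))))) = 1523591 / 686275200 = 0.00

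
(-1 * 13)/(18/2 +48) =-0.23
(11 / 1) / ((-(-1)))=11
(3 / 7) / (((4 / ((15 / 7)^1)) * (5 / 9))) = 81 / 196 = 0.41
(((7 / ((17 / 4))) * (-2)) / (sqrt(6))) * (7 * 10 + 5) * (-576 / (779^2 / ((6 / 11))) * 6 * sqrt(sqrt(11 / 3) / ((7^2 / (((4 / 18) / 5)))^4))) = 0.00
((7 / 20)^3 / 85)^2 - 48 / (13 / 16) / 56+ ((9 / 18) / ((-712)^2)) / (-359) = -126230242550170591299 / 119655779297600000000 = -1.05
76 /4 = 19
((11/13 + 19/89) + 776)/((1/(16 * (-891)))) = -11077762.18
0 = 0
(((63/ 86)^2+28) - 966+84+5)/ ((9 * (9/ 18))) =-2091745/ 11094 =-188.55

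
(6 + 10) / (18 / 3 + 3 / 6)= 32 / 13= 2.46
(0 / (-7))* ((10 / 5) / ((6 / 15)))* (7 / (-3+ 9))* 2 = 0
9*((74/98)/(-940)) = -333/46060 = -0.01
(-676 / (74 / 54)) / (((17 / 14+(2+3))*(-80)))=0.99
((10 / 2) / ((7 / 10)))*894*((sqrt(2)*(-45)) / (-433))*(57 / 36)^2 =2352.85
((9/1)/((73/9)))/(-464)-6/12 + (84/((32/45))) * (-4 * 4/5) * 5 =-1890.50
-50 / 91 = -0.55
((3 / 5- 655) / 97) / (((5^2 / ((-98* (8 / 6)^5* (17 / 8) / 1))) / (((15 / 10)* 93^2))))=335267652608 / 109125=3072326.71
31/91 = 0.34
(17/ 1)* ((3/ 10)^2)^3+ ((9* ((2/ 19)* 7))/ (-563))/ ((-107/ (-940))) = -104255232453/ 1144579000000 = -0.09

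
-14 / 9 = -1.56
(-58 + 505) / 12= 149 / 4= 37.25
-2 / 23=-0.09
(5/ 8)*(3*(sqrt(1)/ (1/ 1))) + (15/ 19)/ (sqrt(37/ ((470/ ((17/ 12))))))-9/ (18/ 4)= -1/ 8 + 30*sqrt(886890)/ 11951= 2.24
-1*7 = -7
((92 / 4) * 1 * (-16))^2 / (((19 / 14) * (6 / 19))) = 315989.33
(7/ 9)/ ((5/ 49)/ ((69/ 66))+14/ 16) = 0.80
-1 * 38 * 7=-266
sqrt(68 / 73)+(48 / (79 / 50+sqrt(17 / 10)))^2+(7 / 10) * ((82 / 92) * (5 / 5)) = -4550400000 * sqrt(170) / 3964081+2 * sqrt(1241) / 73+27798091291247 / 1823477260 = 278.63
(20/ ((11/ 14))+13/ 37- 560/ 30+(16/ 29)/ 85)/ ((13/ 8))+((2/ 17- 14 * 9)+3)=-4635955537/ 39126945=-118.48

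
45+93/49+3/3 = 2347/49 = 47.90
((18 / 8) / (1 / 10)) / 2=45 / 4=11.25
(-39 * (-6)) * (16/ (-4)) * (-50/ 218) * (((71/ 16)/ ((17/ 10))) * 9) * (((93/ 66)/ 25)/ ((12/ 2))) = 3862755/ 81532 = 47.38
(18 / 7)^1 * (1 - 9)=-20.57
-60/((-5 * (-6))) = -2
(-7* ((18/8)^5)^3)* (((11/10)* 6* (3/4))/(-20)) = 332208.71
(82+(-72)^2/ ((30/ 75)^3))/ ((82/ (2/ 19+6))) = 4702756/ 779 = 6036.91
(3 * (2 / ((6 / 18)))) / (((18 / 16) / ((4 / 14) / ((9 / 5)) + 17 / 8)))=2302 / 63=36.54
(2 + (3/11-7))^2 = 2704/121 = 22.35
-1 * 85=-85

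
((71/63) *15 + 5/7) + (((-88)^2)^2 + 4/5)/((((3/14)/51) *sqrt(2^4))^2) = 22292251030751/105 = 212307152673.82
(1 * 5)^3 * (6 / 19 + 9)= 22125 / 19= 1164.47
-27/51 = -9/17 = -0.53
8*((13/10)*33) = 343.20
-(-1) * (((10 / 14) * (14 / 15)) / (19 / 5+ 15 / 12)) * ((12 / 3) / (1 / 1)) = 160 / 303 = 0.53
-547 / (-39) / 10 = 547 / 390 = 1.40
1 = 1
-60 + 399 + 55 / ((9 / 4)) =3271 / 9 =363.44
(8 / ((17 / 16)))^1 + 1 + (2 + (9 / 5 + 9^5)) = 5020213 / 85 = 59061.33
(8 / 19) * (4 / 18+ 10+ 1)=808 / 171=4.73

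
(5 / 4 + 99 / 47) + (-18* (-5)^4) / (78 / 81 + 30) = -14144371 / 39292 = -359.98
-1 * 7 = -7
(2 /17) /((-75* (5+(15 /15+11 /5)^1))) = -2 /10455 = -0.00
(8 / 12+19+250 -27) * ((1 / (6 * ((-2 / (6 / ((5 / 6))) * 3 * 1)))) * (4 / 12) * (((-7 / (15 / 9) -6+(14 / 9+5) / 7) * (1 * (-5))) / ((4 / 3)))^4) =-58906676396893 / 2500470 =-23558241.61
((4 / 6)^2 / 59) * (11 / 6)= 22 / 1593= 0.01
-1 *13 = -13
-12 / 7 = -1.71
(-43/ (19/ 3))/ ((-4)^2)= -129/ 304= -0.42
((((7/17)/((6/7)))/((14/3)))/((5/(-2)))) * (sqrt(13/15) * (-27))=63 * sqrt(195)/850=1.03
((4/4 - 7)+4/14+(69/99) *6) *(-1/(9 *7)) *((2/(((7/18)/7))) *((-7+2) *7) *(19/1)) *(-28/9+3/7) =7577960/4851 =1562.14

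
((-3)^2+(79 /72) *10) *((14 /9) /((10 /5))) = 5033 /324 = 15.53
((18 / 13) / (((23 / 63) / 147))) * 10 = 1666980 / 299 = 5575.18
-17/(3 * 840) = -17/2520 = -0.01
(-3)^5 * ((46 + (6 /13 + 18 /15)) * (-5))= 752814 /13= 57908.77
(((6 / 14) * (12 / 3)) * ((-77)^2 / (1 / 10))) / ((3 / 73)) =2473240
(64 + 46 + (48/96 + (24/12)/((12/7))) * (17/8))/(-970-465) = -545/6888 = -0.08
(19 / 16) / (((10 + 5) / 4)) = 19 / 60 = 0.32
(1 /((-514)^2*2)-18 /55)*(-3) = 28533003 /29061560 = 0.98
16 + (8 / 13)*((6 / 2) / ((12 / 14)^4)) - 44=-17255 / 702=-24.58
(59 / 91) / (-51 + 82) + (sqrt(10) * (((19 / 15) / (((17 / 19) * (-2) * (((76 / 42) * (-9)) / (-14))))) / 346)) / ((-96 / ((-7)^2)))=0.02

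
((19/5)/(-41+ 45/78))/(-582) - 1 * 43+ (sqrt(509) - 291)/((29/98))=-45516779662/44346945+ 98 * sqrt(509)/29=-950.14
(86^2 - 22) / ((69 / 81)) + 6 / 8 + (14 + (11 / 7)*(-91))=784593 / 92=8528.18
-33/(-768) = 11/256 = 0.04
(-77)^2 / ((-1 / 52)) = -308308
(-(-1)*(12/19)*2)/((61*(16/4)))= 6/1159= 0.01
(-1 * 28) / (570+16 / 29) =-406 / 8273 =-0.05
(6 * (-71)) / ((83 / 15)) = -6390 / 83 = -76.99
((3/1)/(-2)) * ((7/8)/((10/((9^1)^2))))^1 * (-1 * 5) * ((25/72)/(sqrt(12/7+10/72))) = 14175 * sqrt(3269)/59776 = 13.56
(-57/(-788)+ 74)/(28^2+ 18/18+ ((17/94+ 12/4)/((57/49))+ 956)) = 156370551/3681114026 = 0.04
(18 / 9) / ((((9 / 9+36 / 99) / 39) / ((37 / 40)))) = 5291 / 100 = 52.91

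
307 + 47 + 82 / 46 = 8183 / 23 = 355.78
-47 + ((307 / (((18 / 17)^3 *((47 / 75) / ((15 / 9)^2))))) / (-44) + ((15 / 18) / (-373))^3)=-137170371585485147 / 1877655007822176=-73.05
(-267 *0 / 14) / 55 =0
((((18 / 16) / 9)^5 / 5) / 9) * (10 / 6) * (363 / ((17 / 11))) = 0.00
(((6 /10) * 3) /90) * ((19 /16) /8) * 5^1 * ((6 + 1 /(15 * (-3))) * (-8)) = -5111 /7200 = -0.71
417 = 417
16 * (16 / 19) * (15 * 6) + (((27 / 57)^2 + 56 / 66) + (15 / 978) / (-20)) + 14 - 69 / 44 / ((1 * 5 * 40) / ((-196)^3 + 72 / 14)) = 40959030346001 / 679636650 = 60266.07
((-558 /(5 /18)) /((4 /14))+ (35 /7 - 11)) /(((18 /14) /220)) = -3612224 /3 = -1204074.67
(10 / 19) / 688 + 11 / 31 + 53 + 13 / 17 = 54.12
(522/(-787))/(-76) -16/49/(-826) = 5521105/605207722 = 0.01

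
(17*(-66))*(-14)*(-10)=-157080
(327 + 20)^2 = 120409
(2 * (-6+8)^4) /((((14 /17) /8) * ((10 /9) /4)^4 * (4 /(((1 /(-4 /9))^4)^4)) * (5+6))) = 206680312803967789617 /403701760000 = 511962872.80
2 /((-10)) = -1 /5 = -0.20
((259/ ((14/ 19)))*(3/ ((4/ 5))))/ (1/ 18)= 94905/ 4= 23726.25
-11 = -11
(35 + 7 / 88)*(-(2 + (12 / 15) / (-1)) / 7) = -1323 / 220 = -6.01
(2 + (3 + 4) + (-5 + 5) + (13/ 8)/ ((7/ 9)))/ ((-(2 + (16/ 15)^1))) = -405/ 112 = -3.62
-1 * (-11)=11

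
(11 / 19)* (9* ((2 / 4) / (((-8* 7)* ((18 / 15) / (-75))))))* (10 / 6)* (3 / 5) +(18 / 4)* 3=16.41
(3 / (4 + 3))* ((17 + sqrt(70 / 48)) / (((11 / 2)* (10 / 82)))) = 41* sqrt(210) / 770 + 4182 / 385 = 11.63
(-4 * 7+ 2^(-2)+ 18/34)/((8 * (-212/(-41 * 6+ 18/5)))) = -560853/144160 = -3.89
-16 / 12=-4 / 3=-1.33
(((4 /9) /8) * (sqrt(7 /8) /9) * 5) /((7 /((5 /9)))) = 25 * sqrt(14) /40824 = 0.00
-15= -15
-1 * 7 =-7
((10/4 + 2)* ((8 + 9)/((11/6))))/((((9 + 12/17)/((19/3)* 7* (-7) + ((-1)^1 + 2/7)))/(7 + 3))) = -11326488/847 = -13372.48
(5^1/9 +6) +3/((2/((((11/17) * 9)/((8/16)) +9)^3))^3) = 2183372381259938974861661/8538327107784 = 255714304886.43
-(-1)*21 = 21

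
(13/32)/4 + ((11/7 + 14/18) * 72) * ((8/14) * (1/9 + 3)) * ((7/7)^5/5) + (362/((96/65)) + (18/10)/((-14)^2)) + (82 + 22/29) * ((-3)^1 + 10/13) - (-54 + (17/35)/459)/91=1335551671/11007360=121.33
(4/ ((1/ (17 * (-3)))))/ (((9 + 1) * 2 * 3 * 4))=-17/ 20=-0.85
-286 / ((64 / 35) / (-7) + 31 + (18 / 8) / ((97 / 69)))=-27187160 / 3074173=-8.84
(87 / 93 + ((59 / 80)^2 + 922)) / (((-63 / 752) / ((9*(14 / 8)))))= -8611260617 / 49600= -173614.13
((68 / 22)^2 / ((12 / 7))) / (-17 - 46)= -289 / 3267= -0.09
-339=-339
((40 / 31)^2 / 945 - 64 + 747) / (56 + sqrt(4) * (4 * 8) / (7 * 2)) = 11.28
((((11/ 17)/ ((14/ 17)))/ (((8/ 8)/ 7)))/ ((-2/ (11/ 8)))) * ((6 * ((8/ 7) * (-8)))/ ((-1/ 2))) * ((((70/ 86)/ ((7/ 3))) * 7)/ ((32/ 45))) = -245025/ 172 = -1424.56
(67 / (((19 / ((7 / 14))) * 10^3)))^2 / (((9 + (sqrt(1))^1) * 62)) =4489 / 895280000000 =0.00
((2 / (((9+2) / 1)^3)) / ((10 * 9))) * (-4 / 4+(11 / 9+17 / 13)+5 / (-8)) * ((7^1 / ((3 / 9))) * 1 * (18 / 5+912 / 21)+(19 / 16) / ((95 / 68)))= 138383 / 9266400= 0.01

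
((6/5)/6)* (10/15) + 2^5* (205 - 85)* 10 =576002/15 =38400.13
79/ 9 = 8.78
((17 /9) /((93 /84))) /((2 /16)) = 3808 /279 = 13.65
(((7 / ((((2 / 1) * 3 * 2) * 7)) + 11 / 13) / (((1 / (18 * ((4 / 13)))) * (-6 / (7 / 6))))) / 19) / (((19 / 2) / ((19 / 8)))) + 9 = 692561 / 77064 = 8.99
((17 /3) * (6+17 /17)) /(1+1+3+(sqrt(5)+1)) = 238 /31 - 119 * sqrt(5) /93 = 4.82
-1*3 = -3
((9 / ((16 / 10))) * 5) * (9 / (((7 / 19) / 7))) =38475 / 8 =4809.38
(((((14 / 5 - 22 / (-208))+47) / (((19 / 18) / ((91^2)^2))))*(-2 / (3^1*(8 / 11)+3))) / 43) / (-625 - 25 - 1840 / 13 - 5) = 58726430826063 / 1607406650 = 36534.89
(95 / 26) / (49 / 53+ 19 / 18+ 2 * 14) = 45315 / 371813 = 0.12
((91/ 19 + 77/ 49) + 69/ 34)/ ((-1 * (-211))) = 0.04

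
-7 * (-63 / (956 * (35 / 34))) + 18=44091 / 2390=18.45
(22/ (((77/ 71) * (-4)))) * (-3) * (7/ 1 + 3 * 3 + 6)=2343/ 7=334.71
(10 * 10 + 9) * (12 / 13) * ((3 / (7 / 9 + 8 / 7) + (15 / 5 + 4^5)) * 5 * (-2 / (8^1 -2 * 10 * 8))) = 203485560 / 29887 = 6808.50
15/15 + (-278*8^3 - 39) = -142374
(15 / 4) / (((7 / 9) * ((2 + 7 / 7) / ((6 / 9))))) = 15 / 14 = 1.07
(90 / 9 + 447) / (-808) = -0.57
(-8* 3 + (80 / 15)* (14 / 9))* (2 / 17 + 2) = -1696 / 51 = -33.25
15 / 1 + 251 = 266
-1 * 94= -94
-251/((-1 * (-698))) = -251/698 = -0.36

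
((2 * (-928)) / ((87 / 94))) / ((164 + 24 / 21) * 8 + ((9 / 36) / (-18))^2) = -72769536 / 47941639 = -1.52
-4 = -4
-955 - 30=-985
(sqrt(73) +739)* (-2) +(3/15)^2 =-36949/25 - 2* sqrt(73) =-1495.05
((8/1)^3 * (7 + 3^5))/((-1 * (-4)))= 32000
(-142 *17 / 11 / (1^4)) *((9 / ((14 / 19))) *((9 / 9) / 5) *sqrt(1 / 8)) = -206397 *sqrt(2) / 1540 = -189.54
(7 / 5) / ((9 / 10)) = 14 / 9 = 1.56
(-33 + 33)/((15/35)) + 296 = 296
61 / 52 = 1.17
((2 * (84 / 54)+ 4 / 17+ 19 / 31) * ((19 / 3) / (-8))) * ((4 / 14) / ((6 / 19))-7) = 5708816 / 298809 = 19.11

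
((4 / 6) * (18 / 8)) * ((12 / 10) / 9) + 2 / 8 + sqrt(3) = 9 / 20 + sqrt(3) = 2.18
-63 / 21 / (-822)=1 / 274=0.00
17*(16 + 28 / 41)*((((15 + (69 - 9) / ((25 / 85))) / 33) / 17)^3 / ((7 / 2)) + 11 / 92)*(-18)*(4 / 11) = -7080603608808 / 27930474649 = -253.51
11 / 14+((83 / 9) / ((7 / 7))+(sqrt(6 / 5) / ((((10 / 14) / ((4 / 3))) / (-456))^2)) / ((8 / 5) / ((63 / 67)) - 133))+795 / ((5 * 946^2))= 564254555 / 56379708 - 1141152768 * sqrt(30) / 1033975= -6034.97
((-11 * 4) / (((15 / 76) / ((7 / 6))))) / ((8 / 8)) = -260.09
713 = 713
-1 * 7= -7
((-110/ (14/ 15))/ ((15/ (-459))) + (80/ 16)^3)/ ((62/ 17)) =222020/ 217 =1023.13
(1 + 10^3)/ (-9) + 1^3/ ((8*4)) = -32023/ 288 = -111.19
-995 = -995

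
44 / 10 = 22 / 5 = 4.40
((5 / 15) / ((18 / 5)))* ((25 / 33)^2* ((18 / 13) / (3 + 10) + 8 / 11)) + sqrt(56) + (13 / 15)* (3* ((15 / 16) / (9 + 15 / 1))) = 1020582301 / 6996502656 + 2* sqrt(14) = 7.63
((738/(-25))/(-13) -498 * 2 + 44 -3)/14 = -309637/4550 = -68.05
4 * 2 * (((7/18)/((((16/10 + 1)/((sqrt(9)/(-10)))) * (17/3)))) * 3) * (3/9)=-14/221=-0.06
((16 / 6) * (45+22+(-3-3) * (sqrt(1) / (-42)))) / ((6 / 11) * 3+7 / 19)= 89.31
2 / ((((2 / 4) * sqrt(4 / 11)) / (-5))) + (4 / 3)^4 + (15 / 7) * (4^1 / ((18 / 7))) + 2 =688 / 81 -10 * sqrt(11) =-24.67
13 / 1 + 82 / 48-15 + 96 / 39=677 / 312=2.17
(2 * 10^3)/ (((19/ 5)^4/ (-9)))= -11250000/ 130321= -86.33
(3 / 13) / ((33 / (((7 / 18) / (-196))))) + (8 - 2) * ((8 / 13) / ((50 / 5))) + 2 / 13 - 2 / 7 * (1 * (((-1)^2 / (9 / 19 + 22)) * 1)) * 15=51142057 / 153873720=0.33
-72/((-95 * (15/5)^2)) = 8/95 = 0.08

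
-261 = -261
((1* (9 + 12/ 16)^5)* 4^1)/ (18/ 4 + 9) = 3341637/ 128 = 26106.54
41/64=0.64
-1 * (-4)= 4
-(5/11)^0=-1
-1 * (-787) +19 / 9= 7102 / 9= 789.11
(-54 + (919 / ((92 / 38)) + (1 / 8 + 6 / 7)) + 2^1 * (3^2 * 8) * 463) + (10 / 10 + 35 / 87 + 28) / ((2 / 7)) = 67101.48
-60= -60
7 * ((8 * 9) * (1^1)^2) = 504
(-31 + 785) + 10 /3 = 2272 /3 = 757.33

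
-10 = -10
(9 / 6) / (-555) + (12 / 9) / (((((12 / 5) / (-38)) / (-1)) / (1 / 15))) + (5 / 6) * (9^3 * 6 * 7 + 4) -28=254662463 / 9990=25491.74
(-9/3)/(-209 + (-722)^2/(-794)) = 1191/343615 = 0.00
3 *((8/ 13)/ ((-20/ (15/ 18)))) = -1/ 13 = -0.08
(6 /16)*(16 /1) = 6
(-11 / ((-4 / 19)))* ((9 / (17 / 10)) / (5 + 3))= 9405 / 272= 34.58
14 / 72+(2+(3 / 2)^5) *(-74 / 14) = -101839 / 2016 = -50.52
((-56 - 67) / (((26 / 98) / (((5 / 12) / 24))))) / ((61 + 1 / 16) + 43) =-2009 / 25974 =-0.08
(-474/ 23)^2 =224676/ 529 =424.72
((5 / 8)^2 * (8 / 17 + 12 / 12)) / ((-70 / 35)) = -625 / 2176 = -0.29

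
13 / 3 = 4.33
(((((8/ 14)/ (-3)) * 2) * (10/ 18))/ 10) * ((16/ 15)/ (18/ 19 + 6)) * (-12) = 1216/ 31185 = 0.04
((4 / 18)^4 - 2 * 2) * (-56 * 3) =1468768 / 2187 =671.59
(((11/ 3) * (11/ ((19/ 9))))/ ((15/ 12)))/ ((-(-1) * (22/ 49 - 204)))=-35574/ 473765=-0.08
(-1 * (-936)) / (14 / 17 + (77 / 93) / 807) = 1194211512 / 1052023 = 1135.16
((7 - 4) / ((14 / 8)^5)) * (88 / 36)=22528 / 50421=0.45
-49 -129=-178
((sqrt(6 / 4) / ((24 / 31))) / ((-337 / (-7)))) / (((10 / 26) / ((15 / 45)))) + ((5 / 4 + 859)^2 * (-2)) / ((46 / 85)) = -1006440885 / 368 + 2821 * sqrt(6) / 242640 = -2734893.68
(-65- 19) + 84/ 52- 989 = -13928/ 13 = -1071.38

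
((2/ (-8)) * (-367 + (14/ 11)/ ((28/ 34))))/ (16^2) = 1005/ 2816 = 0.36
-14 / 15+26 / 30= -1 / 15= -0.07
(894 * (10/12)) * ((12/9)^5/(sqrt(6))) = 381440 * sqrt(6)/729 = 1281.66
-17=-17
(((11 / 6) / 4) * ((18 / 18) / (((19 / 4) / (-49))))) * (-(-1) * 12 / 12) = -4.73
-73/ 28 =-2.61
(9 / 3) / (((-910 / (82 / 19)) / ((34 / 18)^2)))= -11849 / 233415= -0.05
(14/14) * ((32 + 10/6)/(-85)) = -101/255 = -0.40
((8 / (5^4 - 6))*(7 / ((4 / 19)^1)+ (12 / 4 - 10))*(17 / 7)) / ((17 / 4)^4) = 0.00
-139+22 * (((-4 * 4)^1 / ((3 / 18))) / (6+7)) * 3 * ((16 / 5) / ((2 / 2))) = -110411 / 65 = -1698.63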